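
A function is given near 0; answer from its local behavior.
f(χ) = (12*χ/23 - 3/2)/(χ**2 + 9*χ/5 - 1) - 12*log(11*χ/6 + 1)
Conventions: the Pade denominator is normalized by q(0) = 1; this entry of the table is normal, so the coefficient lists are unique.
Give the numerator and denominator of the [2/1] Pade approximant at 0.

Taylor coefficients needed (expand at 0): a_0 = 3/2, a_1 = -4559/230, a_2 = 88277/3450, a_3 = -986794/77625.
Write the denominator as Q(χ) = 1 + q1*χ. Requiring Q*f - P = O(χ^4) with deg P <= 2 kills the coefficients of χ^3..χ^3 in Q*f:
  χ^3: a_3 + q1*a_2 = 0, i.e. -986794/77625 + (88277/3450)*q1 = 0.
Solving this linear system: q1 = 1973588/3972465.
The numerator is Q*f truncated at degree 2: P0 = a_0 = 3/2; P1 = a_1 + q1*a_0 = -232394401/12182226; P2 = a_2 + q1*a_1 = 2876179699/182733390.

The Pade approximant has numerator coefficients [3/2, -232394401/12182226, 2876179699/182733390]; denominator coefficients [1, 1973588/3972465].


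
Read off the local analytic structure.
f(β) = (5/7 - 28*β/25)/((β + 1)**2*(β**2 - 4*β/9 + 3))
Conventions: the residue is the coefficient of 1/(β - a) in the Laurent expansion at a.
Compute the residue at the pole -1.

At the order-2 pole -1 set g(β) = (β - (-1))^2*f(β) = (5/7 - 28*β/25)/(β**2 - 4*β/9 + 3).
Order-2 pole: residue = g'(a); g'(-1) = -3501/140000, so the residue is -3501/140000.

The residue is -3501/140000.


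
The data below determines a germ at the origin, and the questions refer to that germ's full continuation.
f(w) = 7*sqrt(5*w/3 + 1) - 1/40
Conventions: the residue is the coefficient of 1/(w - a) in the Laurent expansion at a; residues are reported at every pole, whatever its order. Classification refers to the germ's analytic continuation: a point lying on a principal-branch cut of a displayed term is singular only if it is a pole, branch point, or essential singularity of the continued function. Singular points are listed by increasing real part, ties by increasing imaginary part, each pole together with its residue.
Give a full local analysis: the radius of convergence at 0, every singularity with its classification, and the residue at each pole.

Radius of convergence at 0: 3/5.
At -3/5: an algebraic (square-root) branch point.

Branch term (7)*sqrt(1 - w/(-3/5)): its argument vanishes at w = -3/5, a square-root branch point, modulus 3/5.
The radius of convergence is the smallest modulus among the singular points: 3/5.


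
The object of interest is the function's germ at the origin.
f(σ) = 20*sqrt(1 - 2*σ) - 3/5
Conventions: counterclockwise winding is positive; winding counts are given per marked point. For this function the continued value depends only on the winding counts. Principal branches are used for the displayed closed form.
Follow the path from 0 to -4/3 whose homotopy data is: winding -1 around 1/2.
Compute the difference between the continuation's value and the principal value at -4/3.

Continued minus principal equals -(40/3)*sqrt(33).

The rational part is single-valued and drops out of the difference; each branch term changes only by its own monodromy.
(20)*sqrt(1 - σ/(1/2)): winding -1 is odd, the square root flips sign, contributing -2*(20)*sqrt(1 - (-4/3)/(1/2)) = -2*(20)*sqrt(11/3) = -(40/3)*sqrt(33).
Summing the contributions at σ = -4/3 gives -(40/3)*sqrt(33).


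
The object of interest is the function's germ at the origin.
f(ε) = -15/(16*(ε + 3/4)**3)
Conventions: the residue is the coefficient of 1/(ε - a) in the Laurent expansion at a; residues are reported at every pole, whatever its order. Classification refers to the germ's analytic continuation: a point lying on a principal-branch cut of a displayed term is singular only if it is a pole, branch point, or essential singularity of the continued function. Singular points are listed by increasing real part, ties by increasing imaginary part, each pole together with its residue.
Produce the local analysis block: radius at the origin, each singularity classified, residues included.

Radius of convergence at 0: 3/4.
At -3/4: a pole of order 3; residue 0.

Denominator factor (ε + 3/4)^3: pole of order 3 at -3/4, modulus 3/4.
The radius of convergence is the smallest modulus among the singular points: 3/4.
At the order-3 pole -3/4 set g(ε) = (ε - (-3/4))^3*f(ε) = -15/16.
Order-3 pole: residue = g''(a)/2; g''(-3/4) = 0, so the residue is 0.


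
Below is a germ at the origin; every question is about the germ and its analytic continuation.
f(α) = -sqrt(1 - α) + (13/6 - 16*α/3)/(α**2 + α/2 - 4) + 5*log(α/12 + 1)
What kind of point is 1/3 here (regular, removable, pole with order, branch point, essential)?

Denominator factors: α**2 + α/2 - 4 = -67/18 at α = 1/3 — none vanishes.
Branch term log(1 - α/(-12)): argument at 1/3 is 37/36, nonzero, so 1/3 is not its branch point (a point on a principal cut is still regular for the continued germ).
Branch term sqrt(1 - α/(1)): argument at 1/3 is 2/3, nonzero, so 1/3 is not its branch point (a point on a principal cut is still regular for the continued germ).
So the germ continues analytically to 1/3.

The point is a regular point.


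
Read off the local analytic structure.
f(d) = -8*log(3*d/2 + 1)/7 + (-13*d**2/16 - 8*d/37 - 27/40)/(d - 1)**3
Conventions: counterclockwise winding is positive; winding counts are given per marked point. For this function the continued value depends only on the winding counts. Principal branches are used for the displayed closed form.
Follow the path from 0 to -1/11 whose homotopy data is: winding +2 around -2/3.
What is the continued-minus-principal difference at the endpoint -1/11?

Continued minus principal equals -(32/7)*pi*i.

The rational part is single-valued and drops out of the difference; each branch term changes only by its own monodromy.
(-8/7)*log(1 - d/(-2/3)): each positive loop around -2/3 adds 2*pi*i to the log, so winding +2 contributes (-8/7)*(2)*2*pi*i = -(32/7)*pi*i.
Summing the contributions at d = -1/11 gives -(32/7)*pi*i.


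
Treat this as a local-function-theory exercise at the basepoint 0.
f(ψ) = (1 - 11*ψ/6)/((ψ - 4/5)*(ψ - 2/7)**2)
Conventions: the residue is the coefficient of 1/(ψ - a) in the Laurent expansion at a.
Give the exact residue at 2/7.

At the order-2 pole 2/7 set g(ψ) = (ψ - (2/7))^2*f(ψ) = (1 - 11*ψ/6)/(ψ - 4/5).
Order-2 pole: residue = g'(a); g'(2/7) = 1715/972, so the residue is 1715/972.

The residue is 1715/972.


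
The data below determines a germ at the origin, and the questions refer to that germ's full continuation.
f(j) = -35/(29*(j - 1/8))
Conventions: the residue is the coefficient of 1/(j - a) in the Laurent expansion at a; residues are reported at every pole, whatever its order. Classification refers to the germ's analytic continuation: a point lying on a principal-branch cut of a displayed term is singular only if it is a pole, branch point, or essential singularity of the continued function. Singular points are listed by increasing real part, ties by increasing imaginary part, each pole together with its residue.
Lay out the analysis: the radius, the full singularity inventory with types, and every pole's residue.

Radius of convergence at 0: 1/8.
At 1/8: a pole of order 1; residue -35/29.

Denominator factor (j - 1/8): pole of order 1 at 1/8, modulus 1/8.
The radius of convergence is the smallest modulus among the singular points: 1/8.
At the order-1 pole 1/8 set g(j) = (j - (1/8))*f(j) = -35/29.
Simple pole: residue = g(a) at a = 1/8, which is -35/29.


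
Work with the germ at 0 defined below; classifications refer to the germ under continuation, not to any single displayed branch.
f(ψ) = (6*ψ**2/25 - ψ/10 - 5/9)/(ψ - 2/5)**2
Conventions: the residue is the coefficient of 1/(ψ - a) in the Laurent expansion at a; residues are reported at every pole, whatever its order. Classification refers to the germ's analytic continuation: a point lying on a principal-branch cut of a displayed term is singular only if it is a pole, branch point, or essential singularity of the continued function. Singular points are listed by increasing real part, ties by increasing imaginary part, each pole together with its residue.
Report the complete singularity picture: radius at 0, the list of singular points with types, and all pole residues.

Radius of convergence at 0: 2/5.
At 2/5: a pole of order 2; residue 23/250.

Denominator factor (ψ - 2/5)^2: pole of order 2 at 2/5, modulus 2/5.
The radius of convergence is the smallest modulus among the singular points: 2/5.
At the order-2 pole 2/5 set g(ψ) = (ψ - (2/5))^2*f(ψ) = 6*ψ**2/25 - ψ/10 - 5/9.
Order-2 pole: residue = g'(a); g'(2/5) = 23/250, so the residue is 23/250.


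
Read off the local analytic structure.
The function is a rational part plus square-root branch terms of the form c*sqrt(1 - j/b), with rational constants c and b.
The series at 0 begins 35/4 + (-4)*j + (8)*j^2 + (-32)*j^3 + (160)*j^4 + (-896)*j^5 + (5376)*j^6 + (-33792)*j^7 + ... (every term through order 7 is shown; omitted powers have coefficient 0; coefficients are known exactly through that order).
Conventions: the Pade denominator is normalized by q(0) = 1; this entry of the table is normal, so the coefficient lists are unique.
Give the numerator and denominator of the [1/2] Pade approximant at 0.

Taylor coefficients needed (read off): a_0 = 35/4, a_1 = -4, a_2 = 8, a_3 = -32.
Write the denominator as Q(j) = 1 + q1*j + q2*j^2. Requiring Q*f - P = O(j^4) with deg P <= 1 kills the coefficients of j^2..j^3 in Q*f:
  j^2: a_2 + q1*a_1 + q2*a_0 = 0, i.e. 8 + (-4)*q1 + (35/4)*q2 = 0.
  j^3: a_3 + q1*a_2 + q2*a_1 = 0, i.e. -32 + (8)*q1 + (-4)*q2 = 0.
Solving this linear system: q1 = 124/27, q2 = 32/27.
The numerator is Q*f truncated at degree 1: P0 = a_0 = 35/4; P1 = a_1 + q1*a_0 = 977/27.

The Pade approximant has numerator coefficients [35/4, 977/27]; denominator coefficients [1, 124/27, 32/27].


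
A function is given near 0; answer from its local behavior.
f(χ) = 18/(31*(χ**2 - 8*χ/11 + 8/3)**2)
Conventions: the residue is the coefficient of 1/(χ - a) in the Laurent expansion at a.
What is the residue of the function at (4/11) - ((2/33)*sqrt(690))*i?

The residue is ((35937/26238400)*sqrt(690))*i.

The factor χ**2 - 8*χ/11 + 8/3 splits as (χ - a)(χ - a') with a = (4/11) - ((2/33)*sqrt(690))*i, a' = (4/11) + ((2/33)*sqrt(690))*i. At the order-2 pole a set g(χ) = (χ - a)^2*f(χ) = [18/31] / (χ - a')^2.
Order-2 pole: residue = g'(a); g'((4/11) - ((2/33)*sqrt(690))*i) = ((35937/26238400)*sqrt(690))*i, so the residue is ((35937/26238400)*sqrt(690))*i.


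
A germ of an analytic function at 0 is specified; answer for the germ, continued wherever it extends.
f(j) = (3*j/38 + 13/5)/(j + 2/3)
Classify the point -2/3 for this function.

The denominator factor j + 2/3 vanishes at -2/3 and appears to the power 1; the numerator there equals 242/95, nonzero, and no other factor vanishes.
Hence a pole whose order is the multiplicity, 1.

The point is a pole of order 1.


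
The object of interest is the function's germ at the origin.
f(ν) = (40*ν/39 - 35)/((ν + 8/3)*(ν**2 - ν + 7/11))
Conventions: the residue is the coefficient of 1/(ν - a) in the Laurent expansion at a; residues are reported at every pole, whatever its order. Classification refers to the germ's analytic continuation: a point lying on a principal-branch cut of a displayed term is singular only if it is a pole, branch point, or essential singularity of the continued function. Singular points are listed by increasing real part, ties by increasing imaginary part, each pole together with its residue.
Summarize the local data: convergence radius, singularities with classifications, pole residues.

Radius of convergence at 0: (1/11)*sqrt(77).
At -8/3: a pole of order 1; residue -48565/13403.
At (1/2) - ((1/22)*sqrt(187))*i: a pole of order 1; residue (48565/26806) - ((21545/35054)*sqrt(187))*i.
At (1/2) + ((1/22)*sqrt(187))*i: a pole of order 1; residue (48565/26806) + ((21545/35054)*sqrt(187))*i.


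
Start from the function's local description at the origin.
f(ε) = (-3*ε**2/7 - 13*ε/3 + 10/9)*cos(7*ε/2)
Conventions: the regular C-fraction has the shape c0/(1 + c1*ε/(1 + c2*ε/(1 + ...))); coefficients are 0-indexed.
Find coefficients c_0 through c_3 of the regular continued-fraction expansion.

The regular C-fraction coefficients are [10/9, 39/10, -30409/5460, 53135855/33206628].

Taylor coefficients (expand at 0): a_0 = 10/9, a_1 = -13/3, a_2 = -1823/252, a_3 = 637/24.
c0 = a_0 = 10/9. Peel one level at a time: if S = 1 + c*ε/S' with S'(0) = 1, then c is the ε-coefficient of S and S' = c*ε/(S - 1).
S_1 = c0/f = 1 + (39/10)*ε + (30409/1400)*ε^2 + ...; c1 = 39/10.
S_2 = c1*ε/(S_1 - 1) = 1 + (-30409/5460)*ε + (10627171/1192464)*ε^2 + ...; c2 = -30409/5460.
S_3 = c2*ε/(S_2 - 1) = 1 + (53135855/33206628)*ε + ...; c3 = 53135855/33206628.


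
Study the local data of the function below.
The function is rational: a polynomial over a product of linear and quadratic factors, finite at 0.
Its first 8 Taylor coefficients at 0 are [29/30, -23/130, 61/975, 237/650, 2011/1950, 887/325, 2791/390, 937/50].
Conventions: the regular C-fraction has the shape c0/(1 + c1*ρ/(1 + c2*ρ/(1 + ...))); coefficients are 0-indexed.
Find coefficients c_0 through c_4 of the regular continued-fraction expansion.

Taylor coefficients (read off): a_0 = 29/30, a_1 = -23/130, a_2 = 61/975, a_3 = 237/650, a_4 = 2011/1950.
c0 = a_0 = 29/30. Peel one level at a time: if S = 1 + c*ρ/S' with S'(0) = 1, then c is the ρ-coefficient of S and S' = c*ρ/(S - 1).
S_1 = c0/f = 1 + (69/377)*ρ + (-22189/710645)*ρ^2 + ...; c1 = 69/377.
S_2 = c1*ρ/(S_1 - 1) = 1 + (22189/130065)*ρ + (260179/119025)*ρ^2 + ...; c2 = 22189/130065.
S_3 = c2*ρ/(S_2 - 1) = 1 + (-98087483/7655205)*ρ + (298382123286/2461758605)*ρ^2 + ...; c3 = -98087483/7655205.
S_4 = c3*ρ/(S_3 - 1) = 1 + (209898/22189)*ρ + ...; c4 = 209898/22189.

The regular C-fraction coefficients are [29/30, 69/377, 22189/130065, -98087483/7655205, 209898/22189].


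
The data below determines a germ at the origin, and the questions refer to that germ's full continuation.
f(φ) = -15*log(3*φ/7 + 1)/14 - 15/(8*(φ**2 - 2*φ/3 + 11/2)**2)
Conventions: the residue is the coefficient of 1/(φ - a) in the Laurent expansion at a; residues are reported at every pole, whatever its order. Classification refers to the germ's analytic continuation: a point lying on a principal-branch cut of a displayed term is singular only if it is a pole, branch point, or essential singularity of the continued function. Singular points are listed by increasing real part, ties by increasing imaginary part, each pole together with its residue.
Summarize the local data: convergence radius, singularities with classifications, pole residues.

Radius of convergence at 0: 7/3.
At -7/3: a logarithmic branch point.
At (1/3) - ((1/6)*sqrt(194))*i: a pole of order 2; residue -((405/150544)*sqrt(194))*i.
At (1/3) + ((1/6)*sqrt(194))*i: a pole of order 2; residue ((405/150544)*sqrt(194))*i.

Denominator factor (φ**2 - 2*φ/3 + 11/2)^2: discriminant -194/9, complex-conjugate roots (1/3) + ((1/6)*sqrt(194))*i and (1/3) - ((1/6)*sqrt(194))*i; poles of order 2, moduli (1/2)*sqrt(22) and (1/2)*sqrt(22).
Branch term (-15/14)*log(1 - φ/(-7/3)): its argument vanishes at φ = -7/3, a logarithmic branch point, modulus 7/3.
The radius of convergence is the smallest modulus among the singular points: 7/3.
The branch term is analytic at (1/3) - ((1/6)*sqrt(194))*i and contributes nothing to the residue; only the rational part matters.
The factor φ**2 - 2*φ/3 + 11/2 splits as (φ - a)(φ - a') with a = (1/3) - ((1/6)*sqrt(194))*i, a' = (1/3) + ((1/6)*sqrt(194))*i. At the order-2 pole a set g(φ) = (φ - a)^2*(rational part) = [-15/8] / (φ - a')^2.
Order-2 pole: residue = g'(a); g'((1/3) - ((1/6)*sqrt(194))*i) = -((405/150544)*sqrt(194))*i, so the residue is -((405/150544)*sqrt(194))*i.
The branch term is analytic at (1/3) + ((1/6)*sqrt(194))*i and contributes nothing to the residue; only the rational part matters.
The factor φ**2 - 2*φ/3 + 11/2 splits as (φ - a)(φ - a') with a = (1/3) + ((1/6)*sqrt(194))*i, a' = (1/3) - ((1/6)*sqrt(194))*i. At the order-2 pole a set g(φ) = (φ - a)^2*(rational part) = [-15/8] / (φ - a')^2.
Order-2 pole: residue = g'(a); g'((1/3) + ((1/6)*sqrt(194))*i) = ((405/150544)*sqrt(194))*i, so the residue is ((405/150544)*sqrt(194))*i.
List the singular points by increasing real part (a conjugate pair: the negative imaginary part first).


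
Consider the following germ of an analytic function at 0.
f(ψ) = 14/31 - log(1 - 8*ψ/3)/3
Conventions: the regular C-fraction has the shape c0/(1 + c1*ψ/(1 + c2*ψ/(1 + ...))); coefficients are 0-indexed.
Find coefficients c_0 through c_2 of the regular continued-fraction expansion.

Taylor coefficients (expand at 0): a_0 = 14/31, a_1 = 8/9, a_2 = 32/27.
c0 = a_0 = 14/31. Peel one level at a time: if S = 1 + c*ψ/S' with S'(0) = 1, then c is the ψ-coefficient of S and S' = c*ψ/(S - 1).
S_1 = c0/f = 1 + (-124/63)*ψ + (4960/3969)*ψ^2 + ...; c1 = -124/63.
S_2 = c1*ψ/(S_1 - 1) = 1 + (40/63)*ψ + ...; c2 = 40/63.

The regular C-fraction coefficients are [14/31, -124/63, 40/63].


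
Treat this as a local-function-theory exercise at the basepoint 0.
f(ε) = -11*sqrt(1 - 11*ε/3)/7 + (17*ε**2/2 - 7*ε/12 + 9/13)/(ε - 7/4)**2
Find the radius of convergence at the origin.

The radius of convergence is 3/11.

Denominator factor (ε - 7/4)^2: pole of order 2 at 7/4, modulus 7/4.
Branch term (-11/7)*sqrt(1 - ε/(3/11)): its argument vanishes at ε = 3/11, a square-root branch point, modulus 3/11.
The radius of convergence is the smallest modulus among the singular points: 3/11.


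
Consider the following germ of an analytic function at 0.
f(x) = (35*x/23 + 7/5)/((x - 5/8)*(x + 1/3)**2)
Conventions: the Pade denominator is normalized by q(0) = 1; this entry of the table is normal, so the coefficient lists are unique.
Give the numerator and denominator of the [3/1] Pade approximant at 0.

Taylor coefficients needed (expand at 0): a_0 = -504/25, a_1 = 192024/2875, a_2 = -4398408/14375, a_3 = 78779736/71875, a_4 = -1453487112/359375.
Write the denominator as Q(x) = 1 + q1*x. Requiring Q*f - P = O(x^5) with deg P <= 3 kills the coefficients of x^4..x^4 in Q*f:
  x^4: a_4 + q1*a_3 = 0, i.e. -1453487112/359375 + (78779736/71875)*q1 = 0.
Solving this linear system: q1 = 961301/260515.
The numerator is Q*f truncated at degree 3: P0 = a_0 = -504/25; P1 = a_1 + q1*a_0 = -227674944/29959225; P2 = a_2 + q1*a_1 = -1783095552/29959225; P3 = a_3 + q1*a_2 = -988267392/29959225.

The Pade approximant has numerator coefficients [-504/25, -227674944/29959225, -1783095552/29959225, -988267392/29959225]; denominator coefficients [1, 961301/260515].


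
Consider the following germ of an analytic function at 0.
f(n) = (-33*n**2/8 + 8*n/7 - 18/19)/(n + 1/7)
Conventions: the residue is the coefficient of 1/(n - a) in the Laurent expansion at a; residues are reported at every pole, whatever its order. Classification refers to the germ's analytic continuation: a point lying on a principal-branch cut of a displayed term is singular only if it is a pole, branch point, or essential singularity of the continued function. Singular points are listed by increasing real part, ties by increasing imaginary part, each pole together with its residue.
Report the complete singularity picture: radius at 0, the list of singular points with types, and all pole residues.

Denominator factor (n + 1/7): pole of order 1 at -1/7, modulus 1/7.
The radius of convergence is the smallest modulus among the singular points: 1/7.
At the order-1 pole -1/7 set g(n) = (n - (-1/7))*f(n) = -33*n**2/8 + 8*n/7 - 18/19.
Simple pole: residue = g(a) at a = -1/7, which is -8899/7448.

Radius of convergence at 0: 1/7.
At -1/7: a pole of order 1; residue -8899/7448.


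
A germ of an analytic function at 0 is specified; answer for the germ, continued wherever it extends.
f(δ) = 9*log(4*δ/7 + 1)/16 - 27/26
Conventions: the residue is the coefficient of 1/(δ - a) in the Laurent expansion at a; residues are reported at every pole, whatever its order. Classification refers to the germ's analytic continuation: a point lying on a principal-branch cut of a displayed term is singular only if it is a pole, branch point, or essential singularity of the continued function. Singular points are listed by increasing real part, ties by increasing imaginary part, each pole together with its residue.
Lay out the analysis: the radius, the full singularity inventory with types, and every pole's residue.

Branch term (9/16)*log(1 - δ/(-7/4)): its argument vanishes at δ = -7/4, a logarithmic branch point, modulus 7/4.
The radius of convergence is the smallest modulus among the singular points: 7/4.

Radius of convergence at 0: 7/4.
At -7/4: a logarithmic branch point.


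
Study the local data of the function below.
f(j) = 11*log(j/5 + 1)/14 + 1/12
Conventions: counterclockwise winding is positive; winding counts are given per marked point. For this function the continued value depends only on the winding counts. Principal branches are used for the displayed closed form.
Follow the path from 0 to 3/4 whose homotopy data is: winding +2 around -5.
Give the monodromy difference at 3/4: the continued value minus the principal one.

Continued minus principal equals (22/7)*pi*i.

The rational part is single-valued and drops out of the difference; each branch term changes only by its own monodromy.
(11/14)*log(1 - j/(-5)): each positive loop around -5 adds 2*pi*i to the log, so winding +2 contributes (11/14)*(2)*2*pi*i = (22/7)*pi*i.
Summing the contributions at j = 3/4 gives (22/7)*pi*i.


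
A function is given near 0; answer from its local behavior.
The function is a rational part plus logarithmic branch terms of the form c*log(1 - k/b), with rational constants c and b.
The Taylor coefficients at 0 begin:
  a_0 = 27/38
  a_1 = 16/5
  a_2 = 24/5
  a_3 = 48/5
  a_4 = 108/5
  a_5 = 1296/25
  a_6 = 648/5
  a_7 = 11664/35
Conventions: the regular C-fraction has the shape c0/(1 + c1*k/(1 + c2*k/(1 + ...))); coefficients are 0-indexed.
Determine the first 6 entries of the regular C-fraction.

Taylor coefficients (read off): a_0 = 27/38, a_1 = 16/5, a_2 = 24/5, a_3 = 48/5, a_4 = 108/5, a_5 = 1296/25.
c0 = a_0 = 27/38. Peel one level at a time: if S = 1 + c*k/S' with S'(0) = 1, then c is the k-coefficient of S and S' = c*k/(S - 1).
S_1 = c0/f = 1 + (-608/135)*k + (246544/18225)*k^2 + ...; c1 = -608/135.
S_2 = c1*k/(S_1 - 1) = 1 + (811/270)*k + (-3/4)*k^2 + ...; c2 = 811/270.
S_3 = c2*k/(S_2 - 1) = 1 + (405/1622)*k + (574695/1315442)*k^2 + ...; c3 = 405/1622.
S_4 = c3*k/(S_3 - 1) = 1 + (-1419/811)*k + (-3/5)*k^2 + ...; c4 = -1419/811.
S_5 = c4*k/(S_4 - 1) = 1 + (-811/2365)*k + ...; c5 = -811/2365.

The regular C-fraction coefficients are [27/38, -608/135, 811/270, 405/1622, -1419/811, -811/2365].


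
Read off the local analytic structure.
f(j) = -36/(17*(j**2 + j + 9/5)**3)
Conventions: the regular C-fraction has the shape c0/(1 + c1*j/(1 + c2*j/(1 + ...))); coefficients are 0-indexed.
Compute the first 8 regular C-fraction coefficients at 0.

The regular C-fraction coefficients are [-500/1377, 5/3, -14/9, 293/378, -7645/110754, -14295680/4031973, 1302016113/312258496, -478685559/3734644288].

Taylor coefficients (expand at 0): a_0 = -500/1377, a_1 = 2500/4131, a_2 = -2500/37179, a_3 = -725000/1003833, a_4 = 2037500/3011499, a_5 = 312500/1594323, a_6 = -564687500/731794257, a_7 = 278125000/731794257.
c0 = a_0 = -500/1377. Peel one level at a time: if S = 1 + c*j/S' with S'(0) = 1, then c is the j-coefficient of S and S' = c*j/(S - 1).
S_1 = c0/f = 1 + (5/3)*j + (70/27)*j^2 + ...; c1 = 5/3.
S_2 = c1*j/(S_1 - 1) = 1 + (-14/9)*j + (293/243)*j^2 + ...; c2 = -14/9.
S_3 = c2*j/(S_2 - 1) = 1 + (293/378)*j + (7645/142884)*j^2 + ...; c3 = 293/378.
S_4 = c3*j/(S_3 - 1) = 1 + (-7645/110754)*j + (-5105600/20861307)*j^2 + ...; c4 = -7645/110754.
S_5 = c4*j/(S_4 - 1) = 1 + (-14295680/4031973)*j + (34562430/2337841)*j^2 + ...; c5 = -14295680/4031973.
S_6 = c5*j/(S_5 - 1) = 1 + (1302016113/312258496)*j + (22290342129/41707442176)*j^2 + ...; c6 = 1302016113/312258496.
S_7 = c6*j/(S_6 - 1) = 1 + (-478685559/3734644288)*j + ...; c7 = -478685559/3734644288.


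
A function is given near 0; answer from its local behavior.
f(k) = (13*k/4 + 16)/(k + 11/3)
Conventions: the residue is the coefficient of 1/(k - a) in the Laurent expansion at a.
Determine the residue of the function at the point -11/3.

The residue is 49/12.

At the order-1 pole -11/3 set g(k) = (k - (-11/3))*f(k) = 13*k/4 + 16.
Simple pole: residue = g(a) at a = -11/3, which is 49/12.


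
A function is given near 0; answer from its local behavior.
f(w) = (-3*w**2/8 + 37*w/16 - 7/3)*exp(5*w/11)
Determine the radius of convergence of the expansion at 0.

The factor exp(5*w/11) is entire and contributes no finite singular point.
The polynomial part has no poles.
No finite singular points: the Taylor series at 0 converges everywhere.

The radius of convergence is infinite.


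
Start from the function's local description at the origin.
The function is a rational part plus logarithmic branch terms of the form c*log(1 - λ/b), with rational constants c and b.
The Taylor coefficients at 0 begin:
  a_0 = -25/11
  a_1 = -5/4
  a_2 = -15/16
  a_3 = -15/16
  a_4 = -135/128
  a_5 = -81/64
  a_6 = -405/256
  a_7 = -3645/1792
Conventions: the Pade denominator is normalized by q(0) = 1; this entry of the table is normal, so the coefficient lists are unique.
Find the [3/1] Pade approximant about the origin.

Taylor coefficients needed (read off): a_0 = -25/11, a_1 = -5/4, a_2 = -15/16, a_3 = -15/16, a_4 = -135/128.
Write the denominator as Q(λ) = 1 + q1*λ. Requiring Q*f - P = O(λ^5) with deg P <= 3 kills the coefficients of λ^4..λ^4 in Q*f:
  λ^4: a_4 + q1*a_3 = 0, i.e. -135/128 + (-15/16)*q1 = 0.
Solving this linear system: q1 = -9/8.
The numerator is Q*f truncated at degree 3: P0 = a_0 = -25/11; P1 = a_1 + q1*a_0 = 115/88; P2 = a_2 + q1*a_1 = 15/32; P3 = a_3 + q1*a_2 = 15/128.

The Pade approximant has numerator coefficients [-25/11, 115/88, 15/32, 15/128]; denominator coefficients [1, -9/8].


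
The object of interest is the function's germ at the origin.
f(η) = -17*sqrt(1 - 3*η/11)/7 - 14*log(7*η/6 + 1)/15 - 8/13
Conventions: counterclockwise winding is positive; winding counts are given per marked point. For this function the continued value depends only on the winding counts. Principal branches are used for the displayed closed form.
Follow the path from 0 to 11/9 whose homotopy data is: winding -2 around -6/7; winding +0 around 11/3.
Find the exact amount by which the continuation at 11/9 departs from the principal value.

Continued minus principal equals (56/15)*pi*i.

The rational part is single-valued and drops out of the difference; each branch term changes only by its own monodromy.
(-17/7)*sqrt(1 - η/(11/3)): winding +0 is even, the square root returns to the same sheet, contribution 0.
(-14/15)*log(1 - η/(-6/7)): each positive loop around -6/7 adds 2*pi*i to the log, so winding -2 contributes (-14/15)*(-2)*2*pi*i = (56/15)*pi*i.
Summing the contributions at η = 11/9 gives (56/15)*pi*i.


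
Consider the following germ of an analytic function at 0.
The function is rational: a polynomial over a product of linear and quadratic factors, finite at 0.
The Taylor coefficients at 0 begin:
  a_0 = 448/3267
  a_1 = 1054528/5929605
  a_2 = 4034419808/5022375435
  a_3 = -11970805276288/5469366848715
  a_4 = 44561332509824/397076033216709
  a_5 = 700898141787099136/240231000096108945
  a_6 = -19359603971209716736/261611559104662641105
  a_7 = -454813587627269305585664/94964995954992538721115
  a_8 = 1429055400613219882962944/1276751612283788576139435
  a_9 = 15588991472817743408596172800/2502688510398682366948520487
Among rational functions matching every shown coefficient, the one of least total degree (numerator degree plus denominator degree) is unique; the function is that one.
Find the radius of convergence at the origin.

The radius of convergence is (1/6)*sqrt(33).

No rational of total degree below 8 reproduces all 10 coefficients; solving the [2/6] Pade equations on them gives f(δ) = (39*δ**2/14 + 11*δ/15 + 7/27)/((δ + 3/2)**2*(δ**2 + δ/11 + 11/12)**2), whose expansion matches every shown term.
Denominator factor (δ + 3/2)^2: pole of order 2 at -3/2, modulus 3/2.
Denominator factor (δ**2 + δ/11 + 11/12)^2: discriminant -1328/363, complex-conjugate roots (-1/22) + ((2/33)*sqrt(249))*i and (-1/22) - ((2/33)*sqrt(249))*i; poles of order 2, moduli (1/6)*sqrt(33) and (1/6)*sqrt(33).
The radius of convergence is the smallest modulus among the singular points: (1/6)*sqrt(33).


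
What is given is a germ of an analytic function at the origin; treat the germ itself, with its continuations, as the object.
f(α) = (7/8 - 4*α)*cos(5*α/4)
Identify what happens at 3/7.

There is no denominator, hence no pole anywhere.
The factor cos(5*α/4) is entire.
So the germ continues analytically to 3/7.

The point is a regular point.


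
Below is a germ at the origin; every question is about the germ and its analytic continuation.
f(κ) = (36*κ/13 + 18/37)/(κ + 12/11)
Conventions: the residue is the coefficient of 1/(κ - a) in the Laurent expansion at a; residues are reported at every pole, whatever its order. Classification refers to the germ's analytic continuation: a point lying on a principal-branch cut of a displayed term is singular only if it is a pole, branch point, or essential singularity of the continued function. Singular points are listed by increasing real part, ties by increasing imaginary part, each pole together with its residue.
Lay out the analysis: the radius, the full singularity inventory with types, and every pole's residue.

Denominator factor (κ + 12/11): pole of order 1 at -12/11, modulus 12/11.
The radius of convergence is the smallest modulus among the singular points: 12/11.
At the order-1 pole -12/11 set g(κ) = (κ - (-12/11))*f(κ) = 36*κ/13 + 18/37.
Simple pole: residue = g(a) at a = -12/11, which is -13410/5291.

Radius of convergence at 0: 12/11.
At -12/11: a pole of order 1; residue -13410/5291.


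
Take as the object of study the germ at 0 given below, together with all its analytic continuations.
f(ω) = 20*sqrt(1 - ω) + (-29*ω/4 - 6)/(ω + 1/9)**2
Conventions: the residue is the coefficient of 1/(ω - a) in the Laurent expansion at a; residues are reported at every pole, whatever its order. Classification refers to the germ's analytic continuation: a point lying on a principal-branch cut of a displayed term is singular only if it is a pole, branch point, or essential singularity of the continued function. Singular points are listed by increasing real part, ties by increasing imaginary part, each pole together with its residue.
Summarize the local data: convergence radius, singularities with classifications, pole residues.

Denominator factor (ω + 1/9)^2: pole of order 2 at -1/9, modulus 1/9.
Branch term (20)*sqrt(1 - ω/(1)): its argument vanishes at ω = 1, a square-root branch point, modulus 1.
The radius of convergence is the smallest modulus among the singular points: 1/9.
The branch term is analytic at -1/9 and contributes nothing to the residue; only the rational part matters.
At the order-2 pole -1/9 set g(ω) = (ω - (-1/9))^2*(rational part) = -29*ω/4 - 6.
Order-2 pole: residue = g'(a); g'(-1/9) = -29/4, so the residue is -29/4.
List the singular points by increasing real part (a conjugate pair: the negative imaginary part first).

Radius of convergence at 0: 1/9.
At -1/9: a pole of order 2; residue -29/4.
At 1: an algebraic (square-root) branch point.


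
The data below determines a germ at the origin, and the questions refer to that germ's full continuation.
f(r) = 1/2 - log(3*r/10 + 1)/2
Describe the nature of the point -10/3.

The point is a logarithmic branch point.

The term (-1/2)*log(1 - r/(-10/3)) has argument 1 - -10/3/(-10/3) = 0 at -10/3: a logarithmic (infinitely-sheeted) branch point; the remaining terms are analytic or single-valued there.


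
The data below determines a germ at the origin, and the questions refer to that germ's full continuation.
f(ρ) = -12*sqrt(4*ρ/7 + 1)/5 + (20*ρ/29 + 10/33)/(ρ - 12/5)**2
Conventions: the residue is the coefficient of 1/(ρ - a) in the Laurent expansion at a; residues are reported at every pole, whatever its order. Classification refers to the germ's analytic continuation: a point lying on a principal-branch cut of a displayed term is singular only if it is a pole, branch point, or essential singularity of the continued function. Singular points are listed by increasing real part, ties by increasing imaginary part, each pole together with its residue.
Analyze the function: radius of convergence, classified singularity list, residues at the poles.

Radius of convergence at 0: 7/4.
At -7/4: an algebraic (square-root) branch point.
At 12/5: a pole of order 2; residue 20/29.

Denominator factor (ρ - 12/5)^2: pole of order 2 at 12/5, modulus 12/5.
Branch term (-12/5)*sqrt(1 - ρ/(-7/4)): its argument vanishes at ρ = -7/4, a square-root branch point, modulus 7/4.
The radius of convergence is the smallest modulus among the singular points: 7/4.
The branch term is analytic at 12/5 and contributes nothing to the residue; only the rational part matters.
At the order-2 pole 12/5 set g(ρ) = (ρ - (12/5))^2*(rational part) = 20*ρ/29 + 10/33.
Order-2 pole: residue = g'(a); g'(12/5) = 20/29, so the residue is 20/29.
List the singular points by increasing real part (a conjugate pair: the negative imaginary part first).


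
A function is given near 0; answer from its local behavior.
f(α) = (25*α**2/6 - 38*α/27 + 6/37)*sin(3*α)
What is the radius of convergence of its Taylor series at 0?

The radius of convergence is infinite.

The factor sin(3*α) is entire and contributes no finite singular point.
The polynomial part has no poles.
No finite singular points: the Taylor series at 0 converges everywhere.


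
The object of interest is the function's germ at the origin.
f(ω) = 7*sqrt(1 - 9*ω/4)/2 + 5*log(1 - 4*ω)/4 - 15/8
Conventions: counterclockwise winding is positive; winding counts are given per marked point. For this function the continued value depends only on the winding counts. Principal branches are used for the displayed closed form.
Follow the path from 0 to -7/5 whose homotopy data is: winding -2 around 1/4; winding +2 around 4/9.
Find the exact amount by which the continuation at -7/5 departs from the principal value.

The rational part is single-valued and drops out of the difference; each branch term changes only by its own monodromy.
(7/2)*sqrt(1 - ω/(4/9)): winding +2 is even, the square root returns to the same sheet, contribution 0.
(5/4)*log(1 - ω/(1/4)): each positive loop around 1/4 adds 2*pi*i to the log, so winding -2 contributes (5/4)*(-2)*2*pi*i = -(5)*pi*i.
Summing the contributions at ω = -7/5 gives -(5)*pi*i.

Continued minus principal equals -(5)*pi*i.


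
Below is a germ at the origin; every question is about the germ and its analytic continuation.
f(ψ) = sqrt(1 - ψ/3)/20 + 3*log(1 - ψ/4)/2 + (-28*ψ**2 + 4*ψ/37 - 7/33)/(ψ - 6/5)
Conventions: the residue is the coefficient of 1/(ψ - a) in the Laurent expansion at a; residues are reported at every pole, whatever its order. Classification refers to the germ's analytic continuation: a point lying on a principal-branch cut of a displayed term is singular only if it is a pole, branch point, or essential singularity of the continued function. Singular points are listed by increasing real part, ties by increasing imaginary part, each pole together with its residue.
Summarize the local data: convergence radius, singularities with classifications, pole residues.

Radius of convergence at 0: 6/5.
At 6/5: a pole of order 1; residue -1233283/30525.
At 3: an algebraic (square-root) branch point.
At 4: a logarithmic branch point.

Denominator factor (ψ - 6/5): pole of order 1 at 6/5, modulus 6/5.
Branch term (1/20)*sqrt(1 - ψ/(3)): its argument vanishes at ψ = 3, a square-root branch point, modulus 3.
Branch term (3/2)*log(1 - ψ/(4)): its argument vanishes at ψ = 4, a logarithmic branch point, modulus 4.
The radius of convergence is the smallest modulus among the singular points: 6/5.
The branch terms are analytic at 6/5 and contribute nothing to the residue; only the rational part matters.
At the order-1 pole 6/5 set g(ψ) = (ψ - (6/5))*(rational part) = -28*ψ**2 + 4*ψ/37 - 7/33.
Simple pole: residue = g(a) at a = 6/5, which is -1233283/30525.
List the singular points by increasing real part (a conjugate pair: the negative imaginary part first).


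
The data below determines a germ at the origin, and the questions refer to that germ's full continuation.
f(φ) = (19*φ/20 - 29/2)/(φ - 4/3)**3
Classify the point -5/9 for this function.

Denominator factors: φ - 4/3 = -17/9 at φ = -5/9 — none vanishes.
So the germ continues analytically to -5/9.

The point is a regular point.


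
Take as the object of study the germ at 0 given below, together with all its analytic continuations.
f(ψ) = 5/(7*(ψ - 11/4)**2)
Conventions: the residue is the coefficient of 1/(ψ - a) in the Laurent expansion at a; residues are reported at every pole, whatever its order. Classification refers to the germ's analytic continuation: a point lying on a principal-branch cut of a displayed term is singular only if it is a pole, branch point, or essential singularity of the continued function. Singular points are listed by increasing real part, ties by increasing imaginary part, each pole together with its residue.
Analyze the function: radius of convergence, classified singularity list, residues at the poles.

Radius of convergence at 0: 11/4.
At 11/4: a pole of order 2; residue 0.

Denominator factor (ψ - 11/4)^2: pole of order 2 at 11/4, modulus 11/4.
The radius of convergence is the smallest modulus among the singular points: 11/4.
At the order-2 pole 11/4 set g(ψ) = (ψ - (11/4))^2*f(ψ) = 5/7.
Order-2 pole: residue = g'(a); g'(11/4) = 0, so the residue is 0.


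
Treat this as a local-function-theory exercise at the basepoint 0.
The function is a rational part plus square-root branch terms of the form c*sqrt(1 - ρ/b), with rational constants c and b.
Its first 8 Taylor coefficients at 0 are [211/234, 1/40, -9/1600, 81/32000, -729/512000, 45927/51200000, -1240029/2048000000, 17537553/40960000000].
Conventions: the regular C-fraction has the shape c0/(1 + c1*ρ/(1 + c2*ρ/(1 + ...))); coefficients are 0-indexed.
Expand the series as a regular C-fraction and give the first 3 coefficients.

The regular C-fraction coefficients are [211/234, -117/4220, 2133/8440].

Taylor coefficients (read off): a_0 = 211/234, a_1 = 1/40, a_2 = -9/1600.
c0 = a_0 = 211/234. Peel one level at a time: if S = 1 + c*ρ/S' with S'(0) = 1, then c is the ρ-coefficient of S and S' = c*ρ/(S - 1).
S_1 = c0/f = 1 + (-117/4220)*ρ + (249561/35616800)*ρ^2 + ...; c1 = -117/4220.
S_2 = c1*ρ/(S_1 - 1) = 1 + (2133/8440)*ρ + ...; c2 = 2133/8440.


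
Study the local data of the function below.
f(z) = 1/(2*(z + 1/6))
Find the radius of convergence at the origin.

The radius of convergence is 1/6.

Denominator factor (z + 1/6): pole of order 1 at -1/6, modulus 1/6.
The radius of convergence is the smallest modulus among the singular points: 1/6.


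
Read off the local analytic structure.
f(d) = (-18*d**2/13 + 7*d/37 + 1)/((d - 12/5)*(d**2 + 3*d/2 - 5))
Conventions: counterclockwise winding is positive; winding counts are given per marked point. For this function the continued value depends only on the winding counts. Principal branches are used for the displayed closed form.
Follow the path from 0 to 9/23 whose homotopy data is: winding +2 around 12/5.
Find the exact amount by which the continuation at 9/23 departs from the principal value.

The function is rational, hence single-valued: continuing it around any pole returns the same value, so the difference is 0.

Continued minus principal equals 0.


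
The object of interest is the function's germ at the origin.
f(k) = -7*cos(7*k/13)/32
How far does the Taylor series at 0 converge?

The radius of convergence is infinite.

The factor cos(7*k/13) is entire and contributes no finite singular point.
The polynomial part has no poles.
No finite singular points: the Taylor series at 0 converges everywhere.
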